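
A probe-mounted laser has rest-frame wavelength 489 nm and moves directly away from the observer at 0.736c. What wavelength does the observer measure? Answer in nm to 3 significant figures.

λ_obs ≈ 1250 nm

Relativistic Doppler: λ_obs = λ_src √((1+β)/(1−β))
= 489 × √(1.7360/0.26400) = 489 × 2.5643 = 1250 nm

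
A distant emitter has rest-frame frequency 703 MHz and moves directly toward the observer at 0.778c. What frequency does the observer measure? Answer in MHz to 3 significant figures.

Relativistic Doppler: f_obs = f_src √((1+β)/(1−β))
= 703 × √(1.7780/0.22200) = 703 × 2.8300 = 1990 MHz

f_obs ≈ 1990 MHz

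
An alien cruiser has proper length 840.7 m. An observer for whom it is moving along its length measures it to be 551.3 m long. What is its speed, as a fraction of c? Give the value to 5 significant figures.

β ≈ 0.75497

γ = L₀/L = 840.7/551.3 = 1.524941
β = √(1 − 1/γ²) = 0.75497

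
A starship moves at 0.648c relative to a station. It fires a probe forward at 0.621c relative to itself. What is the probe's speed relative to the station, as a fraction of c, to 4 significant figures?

u ≈ 0.9049c

Relativistic velocity addition: u = (u' + v)/(1 + u'v/c²)
= (0.621 + 0.648)/(1 + 0.621×0.648) = 1.269/1.40241 = 0.9049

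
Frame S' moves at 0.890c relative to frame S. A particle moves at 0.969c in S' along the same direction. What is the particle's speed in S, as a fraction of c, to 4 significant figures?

Relativistic velocity addition: u = (u' + v)/(1 + u'v/c²)
= (0.969 + 0.890)/(1 + 0.969×0.890) = 1.859/1.86241 = 0.9982

u ≈ 0.9982c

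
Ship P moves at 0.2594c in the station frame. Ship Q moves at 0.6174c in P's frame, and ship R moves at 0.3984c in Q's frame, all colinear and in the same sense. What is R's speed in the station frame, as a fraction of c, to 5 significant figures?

u ≈ 0.88707c

Compose boost 2: (0.6174 + 0.2594)/(1 + 0.6174×0.2594) = 0.87680/1.160154 = 0.7557620
Compose boost 3: (0.3984 + 0.7557620)/(1 + 0.3984×0.7557620) = 1.154162/1.301096 = 0.88707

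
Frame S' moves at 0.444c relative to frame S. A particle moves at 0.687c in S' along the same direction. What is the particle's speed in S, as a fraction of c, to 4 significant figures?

u ≈ 0.8666c

Relativistic velocity addition: u = (u' + v)/(1 + u'v/c²)
= (0.687 + 0.444)/(1 + 0.687×0.444) = 1.131/1.30503 = 0.8666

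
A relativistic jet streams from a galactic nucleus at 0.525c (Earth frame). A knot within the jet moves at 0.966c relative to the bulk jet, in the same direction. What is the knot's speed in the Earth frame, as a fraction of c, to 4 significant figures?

u ≈ 0.9893c

Relativistic velocity addition: u = (u' + v)/(1 + u'v/c²)
= (0.966 + 0.525)/(1 + 0.966×0.525) = 1.491/1.50715 = 0.9893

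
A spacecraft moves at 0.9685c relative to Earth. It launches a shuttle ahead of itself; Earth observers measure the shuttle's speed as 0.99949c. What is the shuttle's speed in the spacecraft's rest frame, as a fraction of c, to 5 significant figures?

u' ≈ 0.96862c

Inverse velocity addition: u' = (u − v)/(1 − uv/c²)
= (0.99949 − 0.9685)/(1 − 0.99949×0.9685) = 0.030990/0.03199394 = 0.96862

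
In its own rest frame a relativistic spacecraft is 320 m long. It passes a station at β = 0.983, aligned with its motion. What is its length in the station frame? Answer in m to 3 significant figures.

L ≈ 58.8 m

γ = 1/√(1 − 0.983²) = 5.4465
Length contraction: L = L₀/γ = 320/5.4465 = 58.8 m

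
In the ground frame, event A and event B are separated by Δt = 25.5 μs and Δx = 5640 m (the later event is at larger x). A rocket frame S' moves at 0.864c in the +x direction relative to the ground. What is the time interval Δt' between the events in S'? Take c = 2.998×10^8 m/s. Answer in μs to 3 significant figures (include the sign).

γ = 1/√(1 − 0.864²) = 1.9861
Δt' = γ(Δt − vΔx/c²) = 1.9861 × (25.5 μs − 0.864×5640 m / (2.998×10^8 m/s))
= 1.9861 × (9.2460 μs) = 18.4 μs

Δt' ≈ 18.4 μs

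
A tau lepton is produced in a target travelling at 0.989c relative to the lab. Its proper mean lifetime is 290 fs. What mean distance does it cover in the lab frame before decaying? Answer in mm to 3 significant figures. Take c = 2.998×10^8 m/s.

γ = 1/√(1 − 0.989²) = 6.7606
Dilated lifetime: Δt = γτ₀ = 6.7606 × 290 fs = 1960.6 fs
d = vΔt = 0.989c × 1960.6 fs = 2.9650×10^8 m/s × 1.9606×10^-12 s = 0.581 mm

d ≈ 0.581 mm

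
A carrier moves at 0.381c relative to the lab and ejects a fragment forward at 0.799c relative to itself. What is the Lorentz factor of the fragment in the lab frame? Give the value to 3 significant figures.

γ ≈ 2.35

u_lab = (0.799 + 0.381)/(1 + 0.799×0.381) = 1.180/1.30442 = 0.904617
γ = 1/√(1 − 0.904617²) = 2.35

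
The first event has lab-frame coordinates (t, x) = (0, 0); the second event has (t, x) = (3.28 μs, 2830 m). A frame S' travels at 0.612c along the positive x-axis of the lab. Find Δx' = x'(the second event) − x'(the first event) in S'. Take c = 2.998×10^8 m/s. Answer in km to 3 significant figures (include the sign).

γ = 1/√(1 − 0.612²) = 1.2644
Δx' = γ(Δx − vΔt) = 1.2644 × (2830 m − 0.612×(2.998×10^8 m/s)×3.28×10^-6 s)
= 1.2644 × (2228.2 m) = 2.82 km

Δx' ≈ 2.82 km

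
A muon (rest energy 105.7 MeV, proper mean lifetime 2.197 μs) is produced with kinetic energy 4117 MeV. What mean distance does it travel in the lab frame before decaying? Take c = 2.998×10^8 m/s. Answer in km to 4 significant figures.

d ≈ 26.31 km

γ = 1 + K/(m₀c²) = 1 + 4117/105.7 = 39.9499
β = √(1 − 1/γ²) = 0.999687
Dilated lifetime: γτ₀ = 39.9499 × 2.197 μs = 87.7698 μs
d = βc·γτ₀ = 0.999687 × (2.998×10^8 m/s) × 8.77698×10^-5 s = 26.31 km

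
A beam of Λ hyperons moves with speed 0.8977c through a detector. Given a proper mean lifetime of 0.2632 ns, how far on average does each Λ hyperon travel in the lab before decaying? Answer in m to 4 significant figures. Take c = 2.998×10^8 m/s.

d ≈ 0.1608 m

γ = 1/√(1 − 0.8977²) = 2.26960
Dilated lifetime: Δt = γτ₀ = 2.26960 × 0.2632 ns = 0.597357 ns
d = vΔt = 0.8977c × 0.597357 ns = 2.69130×10^8 m/s × 5.97357×10^-10 s = 0.1608 m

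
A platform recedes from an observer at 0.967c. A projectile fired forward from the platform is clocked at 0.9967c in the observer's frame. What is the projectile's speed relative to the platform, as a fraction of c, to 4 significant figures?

u' ≈ 0.8206c

Inverse velocity addition: u' = (u − v)/(1 − uv/c²)
= (0.9967 − 0.967)/(1 − 0.9967×0.967) = 0.02970/0.0361911 = 0.8206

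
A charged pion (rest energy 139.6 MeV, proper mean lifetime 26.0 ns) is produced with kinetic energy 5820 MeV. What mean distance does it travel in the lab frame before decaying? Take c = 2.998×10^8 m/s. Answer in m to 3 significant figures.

d ≈ 333 m

γ = 1 + K/(m₀c²) = 1 + 5820/139.6 = 42.691
β = √(1 − 1/γ²) = 0.99973
Dilated lifetime: γτ₀ = 42.691 × 26.0 ns = 1110.0 ns
d = βc·γτ₀ = 0.99973 × (2.998×10^8 m/s) × 1.1100×10^-6 s = 333 m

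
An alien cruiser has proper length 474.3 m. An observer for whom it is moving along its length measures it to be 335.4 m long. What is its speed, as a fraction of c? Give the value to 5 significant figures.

γ = L₀/L = 474.3/335.4 = 1.414132
β = √(1 − 1/γ²) = 0.70707

β ≈ 0.70707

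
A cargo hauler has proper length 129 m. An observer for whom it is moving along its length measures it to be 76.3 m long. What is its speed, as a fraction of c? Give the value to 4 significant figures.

β ≈ 0.8063

γ = L₀/L = 129/76.3 = 1.69069
β = √(1 − 1/γ²) = 0.8063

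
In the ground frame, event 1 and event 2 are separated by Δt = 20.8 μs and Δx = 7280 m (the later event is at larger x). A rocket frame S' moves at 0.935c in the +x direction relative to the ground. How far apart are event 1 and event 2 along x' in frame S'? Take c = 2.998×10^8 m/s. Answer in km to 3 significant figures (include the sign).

γ = 1/√(1 − 0.935²) = 2.8197
Δx' = γ(Δx − vΔt) = 2.8197 × (7280 m − 0.935×(2.998×10^8 m/s)×20.8×10^-6 s)
= 2.8197 × (1449.5 m) = 4.09 km

Δx' ≈ 4.09 km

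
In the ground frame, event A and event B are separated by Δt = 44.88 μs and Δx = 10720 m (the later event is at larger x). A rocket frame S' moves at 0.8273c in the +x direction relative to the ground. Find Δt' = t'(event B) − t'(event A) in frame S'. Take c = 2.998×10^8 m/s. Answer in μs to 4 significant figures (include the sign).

γ = 1/√(1 − 0.8273²) = 1.78012
Δt' = γ(Δt − vΔx/c²) = 1.78012 × (44.88 μs − 0.8273×10720 m / (2.998×10^8 m/s))
= 1.78012 × (15.2981 μs) = 27.23 μs

Δt' ≈ 27.23 μs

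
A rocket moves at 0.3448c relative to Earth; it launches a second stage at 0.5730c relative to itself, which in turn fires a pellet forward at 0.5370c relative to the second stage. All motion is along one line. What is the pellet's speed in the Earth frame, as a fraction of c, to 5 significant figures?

Compose boost 2: (0.5730 + 0.3448)/(1 + 0.5730×0.3448) = 0.91780/1.197570 = 0.7663850
Compose boost 3: (0.5370 + 0.7663850)/(1 + 0.5370×0.7663850) = 1.303385/1.411549 = 0.92337

u ≈ 0.92337c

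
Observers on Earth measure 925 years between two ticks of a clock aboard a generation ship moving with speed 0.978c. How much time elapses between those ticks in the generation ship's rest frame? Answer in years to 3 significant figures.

γ = 1/√(1 − 0.978²) = 4.7938
Proper time: τ₀ = Δt/γ = 925/4.7938 = 193 years

τ₀ ≈ 193 years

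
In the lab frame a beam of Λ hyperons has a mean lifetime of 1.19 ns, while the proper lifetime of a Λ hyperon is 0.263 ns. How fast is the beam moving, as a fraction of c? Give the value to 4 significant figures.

γ = Δt/τ₀ = 1.19/0.263 = 4.52471
β = √(1 − 1/γ²) = √(1 − 1/4.52471²) = 0.9753

β ≈ 0.9753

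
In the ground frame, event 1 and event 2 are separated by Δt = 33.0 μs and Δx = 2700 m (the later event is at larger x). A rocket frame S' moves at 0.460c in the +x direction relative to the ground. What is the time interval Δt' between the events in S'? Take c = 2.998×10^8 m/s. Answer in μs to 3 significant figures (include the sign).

γ = 1/√(1 − 0.460²) = 1.1262
Δt' = γ(Δt − vΔx/c²) = 1.1262 × (33.0 μs − 0.460×2700 m / (2.998×10^8 m/s))
= 1.1262 × (28.857 μs) = 32.5 μs

Δt' ≈ 32.5 μs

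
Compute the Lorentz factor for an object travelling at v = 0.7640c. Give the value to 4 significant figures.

γ ≈ 1.550

γ = 1/√(1 − β²) = 1/√(1 − 0.7640²) = 1/√(0.416304) = 1.550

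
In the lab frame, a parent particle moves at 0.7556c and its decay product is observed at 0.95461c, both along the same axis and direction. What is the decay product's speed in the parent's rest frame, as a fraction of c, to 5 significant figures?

u' ≈ 0.71407c

Inverse velocity addition: u' = (u − v)/(1 − uv/c²)
= (0.95461 − 0.7556)/(1 − 0.95461×0.7556) = 0.19901/0.2786967 = 0.71407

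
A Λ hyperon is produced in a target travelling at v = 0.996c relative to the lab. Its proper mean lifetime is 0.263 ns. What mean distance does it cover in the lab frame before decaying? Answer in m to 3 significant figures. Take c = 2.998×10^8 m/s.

d ≈ 0.879 m

γ = 1/√(1 − 0.996²) = 11.192
Dilated lifetime: Δt = γτ₀ = 11.192 × 0.263 ns = 2.9434 ns
d = vΔt = 0.996c × 2.9434 ns = 2.9860×10^8 m/s × 2.9434×10^-9 s = 0.879 m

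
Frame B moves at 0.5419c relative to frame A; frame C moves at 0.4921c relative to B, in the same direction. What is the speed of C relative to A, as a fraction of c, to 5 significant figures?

u ≈ 0.81631c

Compose boost 2: (0.4921 + 0.5419)/(1 + 0.4921×0.5419) = 1.0340/1.266669 = 0.81631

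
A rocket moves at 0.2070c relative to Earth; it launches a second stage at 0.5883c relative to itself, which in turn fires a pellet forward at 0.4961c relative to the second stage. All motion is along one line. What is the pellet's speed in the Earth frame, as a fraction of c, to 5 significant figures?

Compose boost 2: (0.5883 + 0.2070)/(1 + 0.5883×0.2070) = 0.79530/1.121778 = 0.7089637
Compose boost 3: (0.4961 + 0.7089637)/(1 + 0.4961×0.7089637) = 1.205064/1.351717 = 0.89151

u ≈ 0.89151c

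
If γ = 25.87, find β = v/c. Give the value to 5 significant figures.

β = √(1 − 1/γ²) = √(1 − 1/25.87²) = √(0.9985058) = 0.99925

β ≈ 0.99925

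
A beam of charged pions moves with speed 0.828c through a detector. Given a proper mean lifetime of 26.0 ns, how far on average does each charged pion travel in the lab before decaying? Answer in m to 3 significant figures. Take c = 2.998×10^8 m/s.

d ≈ 11.5 m

γ = 1/√(1 − 0.828²) = 1.7834
Dilated lifetime: Δt = γτ₀ = 1.7834 × 26.0 ns = 46.368 ns
d = vΔt = 0.828c × 46.368 ns = 2.4823×10^8 m/s × 4.6368×10^-8 s = 11.5 m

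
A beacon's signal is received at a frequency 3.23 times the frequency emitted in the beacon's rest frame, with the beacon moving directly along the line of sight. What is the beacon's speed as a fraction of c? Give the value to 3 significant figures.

f_obs/f_src = √((1+β)/(1−β)) = 3.23  ⇒  (1+β)/(1−β) = 10.433
β = |1 − D²|/(1 + D²) = |1 − 10.433|/(1 + 10.433) = 0.825

β ≈ 0.825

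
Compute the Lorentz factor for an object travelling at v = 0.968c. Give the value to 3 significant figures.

γ ≈ 3.98

γ = 1/√(1 − β²) = 1/√(1 − 0.968²) = 1/√(0.062976) = 3.98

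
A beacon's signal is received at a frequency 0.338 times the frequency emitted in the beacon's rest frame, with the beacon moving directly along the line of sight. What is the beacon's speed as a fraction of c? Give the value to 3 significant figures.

f_obs/f_src = √((1−β)/(1+β)) = 0.338  ⇒  (1−β)/(1+β) = 0.11424
β = |1 − D²|/(1 + D²) = |1 − 0.11424|/(1 + 0.11424) = 0.795

β ≈ 0.795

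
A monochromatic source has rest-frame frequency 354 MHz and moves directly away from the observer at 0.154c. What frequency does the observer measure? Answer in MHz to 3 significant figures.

Relativistic Doppler: f_obs = f_src √((1−β)/(1+β))
= 354 × √(0.84600/1.1540) = 354 × 0.85621 = 303 MHz

f_obs ≈ 303 MHz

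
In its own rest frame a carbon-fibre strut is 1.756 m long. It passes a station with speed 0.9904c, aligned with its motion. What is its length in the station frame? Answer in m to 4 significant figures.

L ≈ 0.2427 m

γ = 1/√(1 − 0.9904²) = 7.23426
Length contraction: L = L₀/γ = 1.756/7.23426 = 0.2427 m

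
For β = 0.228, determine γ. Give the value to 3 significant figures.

γ ≈ 1.03

γ = 1/√(1 − β²) = 1/√(1 − 0.228²) = 1/√(0.94802) = 1.03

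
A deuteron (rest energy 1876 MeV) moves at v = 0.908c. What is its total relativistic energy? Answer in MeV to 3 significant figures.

E ≈ 4480 MeV

γ = 1/√(1 − 0.908²) = 2.3868
E = γm₀c² = 2.3868 × 1876 MeV = 4480 MeV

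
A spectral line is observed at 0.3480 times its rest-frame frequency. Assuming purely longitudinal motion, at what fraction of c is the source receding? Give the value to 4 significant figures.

β ≈ 0.7840

f_obs/f_src = √((1−β)/(1+β)) = 0.3480  ⇒  (1−β)/(1+β) = 0.121104
β = |1 − D²|/(1 + D²) = |1 − 0.121104|/(1 + 0.121104) = 0.7840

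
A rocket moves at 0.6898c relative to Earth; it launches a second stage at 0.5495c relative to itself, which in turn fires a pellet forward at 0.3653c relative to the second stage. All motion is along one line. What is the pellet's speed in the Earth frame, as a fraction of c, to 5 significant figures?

Compose boost 2: (0.5495 + 0.6898)/(1 + 0.5495×0.6898) = 1.2393/1.379045 = 0.8986653
Compose boost 3: (0.3653 + 0.8986653)/(1 + 0.3653×0.8986653) = 1.263965/1.328282 = 0.95158

u ≈ 0.95158c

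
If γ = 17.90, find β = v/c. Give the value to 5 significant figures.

β ≈ 0.99844

β = √(1 − 1/γ²) = √(1 − 1/17.90²) = √(0.9968790) = 0.99844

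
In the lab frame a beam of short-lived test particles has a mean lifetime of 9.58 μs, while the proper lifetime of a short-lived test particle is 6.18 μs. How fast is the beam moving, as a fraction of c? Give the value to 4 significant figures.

β ≈ 0.7641

γ = Δt/τ₀ = 9.58/6.18 = 1.55016
β = √(1 − 1/γ²) = √(1 − 1/1.55016²) = 0.7641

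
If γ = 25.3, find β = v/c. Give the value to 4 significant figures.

β = √(1 − 1/γ²) = √(1 − 1/25.3²) = √(0.998438) = 0.9992

β ≈ 0.9992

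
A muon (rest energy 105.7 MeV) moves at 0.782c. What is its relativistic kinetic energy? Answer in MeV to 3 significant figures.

γ = 1/√(1 − 0.782²) = 1.6044
K = (γ − 1)m₀c² = (1.6044 − 1) × 105.7 MeV = 0.60442 × 105.7 MeV = 63.9 MeV

K ≈ 63.9 MeV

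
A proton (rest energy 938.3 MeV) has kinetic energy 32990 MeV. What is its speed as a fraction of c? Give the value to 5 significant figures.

β ≈ 0.99962

γ = 1 + K/(m₀c²) = 1 + 32990/938.3 = 36.15933
β = √(1 − 1/γ²) = 0.99962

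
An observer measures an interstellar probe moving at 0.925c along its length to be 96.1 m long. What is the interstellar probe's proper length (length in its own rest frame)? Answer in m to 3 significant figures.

γ = 1/√(1 − 0.925²) = 2.6318
L₀ = γL = 2.6318 × 96.1 = 253 m

L₀ ≈ 253 m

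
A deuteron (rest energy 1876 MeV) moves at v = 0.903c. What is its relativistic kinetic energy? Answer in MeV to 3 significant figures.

K ≈ 2490 MeV

γ = 1/√(1 − 0.903²) = 2.3275
K = (γ − 1)m₀c² = (2.3275 − 1) × 1876 MeV = 1.3275 × 1876 MeV = 2490 MeV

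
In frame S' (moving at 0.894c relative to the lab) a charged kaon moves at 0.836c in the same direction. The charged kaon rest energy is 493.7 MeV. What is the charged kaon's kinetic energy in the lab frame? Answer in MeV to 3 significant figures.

K ≈ 3020 MeV

u_lab = (0.836 + 0.894)/(1 + 0.836×0.894) = 0.990051
γ = 1/√(1 − 0.990051²) = 7.1070
K = (γ − 1)m₀c² = (7.1070 − 1) × 493.7 = 6.1070 × 493.7 = 3020 MeV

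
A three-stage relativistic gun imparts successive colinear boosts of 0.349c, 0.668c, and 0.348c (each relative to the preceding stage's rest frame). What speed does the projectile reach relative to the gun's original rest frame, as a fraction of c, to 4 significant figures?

Compose boost 2: (0.668 + 0.349)/(1 + 0.668×0.349) = 1.017/1.23313 = 0.824729
Compose boost 3: (0.348 + 0.824729)/(1 + 0.348×0.824729) = 1.17273/1.28701 = 0.9112

u ≈ 0.9112c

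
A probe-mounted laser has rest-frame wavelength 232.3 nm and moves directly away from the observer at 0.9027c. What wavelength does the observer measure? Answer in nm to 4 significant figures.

λ_obs ≈ 1027 nm

Relativistic Doppler: λ_obs = λ_src √((1+β)/(1−β))
= 232.3 × √(1.90270/0.0973000) = 232.3 × 4.42210 = 1027 nm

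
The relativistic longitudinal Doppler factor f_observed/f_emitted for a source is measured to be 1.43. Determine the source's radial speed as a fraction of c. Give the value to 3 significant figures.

f_obs/f_src = √((1+β)/(1−β)) = 1.43  ⇒  (1+β)/(1−β) = 2.0449
β = |1 − D²|/(1 + D²) = |1 − 2.0449|/(1 + 2.0449) = 0.343

β ≈ 0.343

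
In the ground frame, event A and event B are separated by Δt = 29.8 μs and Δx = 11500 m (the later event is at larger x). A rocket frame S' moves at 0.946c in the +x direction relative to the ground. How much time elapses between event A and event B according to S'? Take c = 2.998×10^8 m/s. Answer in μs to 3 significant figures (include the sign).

Δt' ≈ -20.0 μs

γ = 1/√(1 − 0.946²) = 3.0848
Δt' = γ(Δt − vΔx/c²) = 3.0848 × (29.8 μs − 0.946×11500 m / (2.998×10^8 m/s))
= 3.0848 × (-6.4875 μs) = -20.0 μs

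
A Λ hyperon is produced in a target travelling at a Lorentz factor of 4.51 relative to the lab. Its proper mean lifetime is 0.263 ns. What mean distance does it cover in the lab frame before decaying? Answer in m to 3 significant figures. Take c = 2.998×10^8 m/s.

β = √(1 − 1/γ²) = √(1 − 1/4.51²) = 0.97511
Dilated lifetime: Δt = γτ₀ = 4.51 × 0.263 ns = 1.1861 ns
d = vΔt = 0.97511c × 1.1861 ns = 2.9234×10^8 m/s × 1.1861×10^-9 s = 0.347 m

d ≈ 0.347 m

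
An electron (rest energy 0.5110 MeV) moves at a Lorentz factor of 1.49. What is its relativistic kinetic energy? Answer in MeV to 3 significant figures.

γ = 1.49 (given)
K = (γ − 1)m₀c² = (1.49 − 1) × 0.5110 MeV = 0.49000 × 0.5110 MeV = 0.250 MeV

K ≈ 0.250 MeV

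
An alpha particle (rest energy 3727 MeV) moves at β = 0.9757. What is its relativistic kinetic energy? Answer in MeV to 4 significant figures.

γ = 1/√(1 − 0.9757²) = 4.56390
K = (γ − 1)m₀c² = (4.56390 − 1) × 3727 MeV = 3.56390 × 3727 MeV = 13280 MeV

K ≈ 13280 MeV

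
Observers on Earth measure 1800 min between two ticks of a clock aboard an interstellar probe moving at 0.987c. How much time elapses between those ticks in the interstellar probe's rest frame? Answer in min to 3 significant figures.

τ₀ ≈ 289 min

γ = 1/√(1 − 0.987²) = 6.2220
Proper time: τ₀ = Δt/γ = 1800/6.2220 = 289 min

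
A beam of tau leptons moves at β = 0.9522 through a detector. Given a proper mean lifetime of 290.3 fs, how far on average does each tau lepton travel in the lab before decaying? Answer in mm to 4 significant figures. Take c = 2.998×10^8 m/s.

γ = 1/√(1 − 0.9522²) = 3.27359
Dilated lifetime: Δt = γτ₀ = 3.27359 × 290.3 fs = 950.322 fs
d = vΔt = 0.9522c × 950.322 fs = 2.85470×10^8 m/s × 9.50322×10^-13 s = 0.2713 mm

d ≈ 0.2713 mm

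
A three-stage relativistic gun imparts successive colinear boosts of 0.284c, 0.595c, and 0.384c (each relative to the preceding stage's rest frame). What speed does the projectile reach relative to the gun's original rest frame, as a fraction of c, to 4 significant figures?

u ≈ 0.8814c

Compose boost 2: (0.595 + 0.284)/(1 + 0.595×0.284) = 0.8790/1.16898 = 0.751938
Compose boost 3: (0.384 + 0.751938)/(1 + 0.384×0.751938) = 1.13594/1.28874 = 0.8814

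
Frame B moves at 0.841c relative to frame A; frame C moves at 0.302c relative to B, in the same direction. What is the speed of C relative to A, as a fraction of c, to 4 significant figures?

u ≈ 0.9115c

Compose boost 2: (0.302 + 0.841)/(1 + 0.302×0.841) = 1.143/1.25398 = 0.9115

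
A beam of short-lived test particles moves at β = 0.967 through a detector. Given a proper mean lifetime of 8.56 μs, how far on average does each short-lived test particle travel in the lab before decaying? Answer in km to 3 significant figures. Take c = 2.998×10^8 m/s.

d ≈ 9.74 km

γ = 1/√(1 − 0.967²) = 3.9250
Dilated lifetime: Δt = γτ₀ = 3.9250 × 8.56 μs = 33.598 μs
d = vΔt = 0.967c × 33.598 μs = 2.8991×10^8 m/s × 3.3598×10^-5 s = 9.74 km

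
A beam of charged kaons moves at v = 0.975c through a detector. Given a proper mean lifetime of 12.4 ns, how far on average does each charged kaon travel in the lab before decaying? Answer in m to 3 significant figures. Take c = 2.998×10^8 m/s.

d ≈ 16.3 m

γ = 1/√(1 − 0.975²) = 4.5004
Dilated lifetime: Δt = γτ₀ = 4.5004 × 12.4 ns = 55.804 ns
d = vΔt = 0.975c × 55.804 ns = 2.9230×10^8 m/s × 5.5804×10^-8 s = 16.3 m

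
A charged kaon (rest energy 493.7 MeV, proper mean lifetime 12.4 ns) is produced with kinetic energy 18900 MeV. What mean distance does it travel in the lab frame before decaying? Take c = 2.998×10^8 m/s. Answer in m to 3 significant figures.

d ≈ 146 m

γ = 1 + K/(m₀c²) = 1 + 18900/493.7 = 39.282
β = √(1 − 1/γ²) = 0.99968
Dilated lifetime: γτ₀ = 39.282 × 12.4 ns = 487.10 ns
d = βc·γτ₀ = 0.99968 × (2.998×10^8 m/s) × 4.8710×10^-7 s = 146 m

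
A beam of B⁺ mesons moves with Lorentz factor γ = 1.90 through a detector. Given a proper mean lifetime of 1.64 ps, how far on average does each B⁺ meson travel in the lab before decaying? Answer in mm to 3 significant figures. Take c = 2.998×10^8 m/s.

β = √(1 − 1/γ²) = √(1 − 1/1.90²) = 0.85029
Dilated lifetime: Δt = γτ₀ = 1.90 × 1.64 ps = 3.1160 ps
d = vΔt = 0.85029c × 3.1160 ps = 2.5492×10^8 m/s × 3.1160×10^-12 s = 0.794 mm

d ≈ 0.794 mm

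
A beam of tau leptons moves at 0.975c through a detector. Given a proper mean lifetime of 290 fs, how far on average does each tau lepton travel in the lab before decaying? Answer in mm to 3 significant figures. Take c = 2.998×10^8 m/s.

γ = 1/√(1 − 0.975²) = 4.5004
Dilated lifetime: Δt = γτ₀ = 4.5004 × 290 fs = 1305.1 fs
d = vΔt = 0.975c × 1305.1 fs = 2.9230×10^8 m/s × 1.3051×10^-12 s = 0.381 mm

d ≈ 0.381 mm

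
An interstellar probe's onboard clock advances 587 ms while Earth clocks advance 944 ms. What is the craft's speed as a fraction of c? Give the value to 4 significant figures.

β ≈ 0.7832

γ = Δt/τ₀ = 944/587 = 1.60818
β = √(1 − 1/γ²) = √(1 − 1/1.60818²) = 0.7832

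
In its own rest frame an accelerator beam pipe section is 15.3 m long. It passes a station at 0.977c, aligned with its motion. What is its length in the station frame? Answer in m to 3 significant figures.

L ≈ 3.26 m

γ = 1/√(1 − 0.977²) = 4.6896
Length contraction: L = L₀/γ = 15.3/4.6896 = 3.26 m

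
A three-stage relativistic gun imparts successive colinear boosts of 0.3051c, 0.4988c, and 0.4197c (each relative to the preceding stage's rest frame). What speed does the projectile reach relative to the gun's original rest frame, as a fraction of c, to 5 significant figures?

Compose boost 2: (0.4988 + 0.3051)/(1 + 0.4988×0.3051) = 0.80390/1.152184 = 0.6977185
Compose boost 3: (0.4197 + 0.6977185)/(1 + 0.4197×0.6977185) = 1.117418/1.292832 = 0.86432

u ≈ 0.86432c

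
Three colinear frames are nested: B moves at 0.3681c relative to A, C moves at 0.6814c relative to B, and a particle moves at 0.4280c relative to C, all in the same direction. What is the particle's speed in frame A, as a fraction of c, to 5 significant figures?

Compose boost 2: (0.6814 + 0.3681)/(1 + 0.6814×0.3681) = 1.0495/1.250823 = 0.8390473
Compose boost 3: (0.4280 + 0.8390473)/(1 + 0.4280×0.8390473) = 1.267047/1.359112 = 0.93226

u ≈ 0.93226c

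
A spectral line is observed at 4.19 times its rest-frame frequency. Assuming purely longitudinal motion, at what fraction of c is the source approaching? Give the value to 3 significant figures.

f_obs/f_src = √((1+β)/(1−β)) = 4.19  ⇒  (1+β)/(1−β) = 17.556
β = |1 − D²|/(1 + D²) = |1 − 17.556|/(1 + 17.556) = 0.892

β ≈ 0.892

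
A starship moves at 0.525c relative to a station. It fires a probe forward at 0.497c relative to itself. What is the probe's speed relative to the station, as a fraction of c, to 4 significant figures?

u ≈ 0.8105c

Relativistic velocity addition: u = (u' + v)/(1 + u'v/c²)
= (0.497 + 0.525)/(1 + 0.497×0.525) = 1.022/1.26093 = 0.8105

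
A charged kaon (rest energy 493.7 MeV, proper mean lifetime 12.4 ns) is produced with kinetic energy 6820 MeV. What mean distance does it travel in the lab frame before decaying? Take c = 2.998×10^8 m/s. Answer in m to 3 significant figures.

d ≈ 54.9 m

γ = 1 + K/(m₀c²) = 1 + 6820/493.7 = 14.814
β = √(1 − 1/γ²) = 0.99772
Dilated lifetime: γτ₀ = 14.814 × 12.4 ns = 183.69 ns
d = βc·γτ₀ = 0.99772 × (2.998×10^8 m/s) × 1.8369×10^-7 s = 54.9 m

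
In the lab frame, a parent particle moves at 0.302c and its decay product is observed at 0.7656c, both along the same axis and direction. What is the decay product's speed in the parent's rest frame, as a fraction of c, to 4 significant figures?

u' ≈ 0.6030c

Inverse velocity addition: u' = (u − v)/(1 − uv/c²)
= (0.7656 − 0.302)/(1 − 0.7656×0.302) = 0.4636/0.768789 = 0.6030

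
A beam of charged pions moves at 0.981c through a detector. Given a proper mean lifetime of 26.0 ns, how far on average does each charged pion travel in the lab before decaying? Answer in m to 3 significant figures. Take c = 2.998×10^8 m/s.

d ≈ 39.4 m

γ = 1/√(1 − 0.981²) = 5.1544
Dilated lifetime: Δt = γτ₀ = 5.1544 × 26.0 ns = 134.02 ns
d = vΔt = 0.981c × 134.02 ns = 2.9410×10^8 m/s × 1.3402×10^-7 s = 39.4 m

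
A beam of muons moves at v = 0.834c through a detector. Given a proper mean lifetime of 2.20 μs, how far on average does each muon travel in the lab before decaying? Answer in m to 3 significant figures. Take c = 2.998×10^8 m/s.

γ = 1/√(1 − 0.834²) = 1.8124
Dilated lifetime: Δt = γτ₀ = 1.8124 × 2.20 μs = 3.9872 μs
d = vΔt = 0.834c × 3.9872 μs = 2.5003×10^8 m/s × 3.9872×10^-6 s = 997 m

d ≈ 997 m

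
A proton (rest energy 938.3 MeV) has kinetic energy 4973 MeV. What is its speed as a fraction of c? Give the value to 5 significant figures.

β ≈ 0.98732

γ = 1 + K/(m₀c²) = 1 + 4973/938.3 = 6.300011
β = √(1 − 1/γ²) = 0.98732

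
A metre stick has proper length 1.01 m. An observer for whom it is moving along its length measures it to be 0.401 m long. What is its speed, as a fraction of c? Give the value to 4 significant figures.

γ = L₀/L = 1.01/0.401 = 2.51870
β = √(1 − 1/γ²) = 0.9178

β ≈ 0.9178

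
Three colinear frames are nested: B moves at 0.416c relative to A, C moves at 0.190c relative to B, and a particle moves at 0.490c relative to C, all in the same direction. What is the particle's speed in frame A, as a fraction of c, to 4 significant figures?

u ≈ 0.8247c

Compose boost 2: (0.190 + 0.416)/(1 + 0.190×0.416) = 0.6060/1.07904 = 0.561610
Compose boost 3: (0.490 + 0.561610)/(1 + 0.490×0.561610) = 1.05161/1.27519 = 0.8247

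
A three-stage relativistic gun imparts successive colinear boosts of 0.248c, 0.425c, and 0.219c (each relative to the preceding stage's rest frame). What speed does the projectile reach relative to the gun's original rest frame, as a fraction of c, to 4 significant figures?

Compose boost 2: (0.425 + 0.248)/(1 + 0.425×0.248) = 0.6730/1.10540 = 0.608829
Compose boost 3: (0.219 + 0.608829)/(1 + 0.219×0.608829) = 0.827829/1.13333 = 0.7304

u ≈ 0.7304c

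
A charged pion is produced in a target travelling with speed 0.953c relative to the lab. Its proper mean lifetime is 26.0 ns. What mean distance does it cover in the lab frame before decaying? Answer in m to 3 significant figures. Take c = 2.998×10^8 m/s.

γ = 1/√(1 − 0.953²) = 3.3007
Dilated lifetime: Δt = γτ₀ = 3.3007 × 26.0 ns = 85.817 ns
d = vΔt = 0.953c × 85.817 ns = 2.8571×10^8 m/s × 8.5817×10^-8 s = 24.5 m

d ≈ 24.5 m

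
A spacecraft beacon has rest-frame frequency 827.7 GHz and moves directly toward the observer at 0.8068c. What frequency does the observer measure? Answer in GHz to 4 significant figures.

f_obs ≈ 2531 GHz

Relativistic Doppler: f_obs = f_src √((1+β)/(1−β))
= 827.7 × √(1.80680/0.193200) = 827.7 × 3.05810 = 2531 GHz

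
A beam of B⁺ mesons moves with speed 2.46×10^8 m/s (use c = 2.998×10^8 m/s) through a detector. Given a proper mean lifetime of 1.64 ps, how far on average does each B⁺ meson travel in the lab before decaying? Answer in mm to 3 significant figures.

d ≈ 0.706 mm

β = v/c = 2.46×10^8 / 2.998×10^8 = 0.82055
γ = 1/√(1 − 0.82055²) = 1.7495
Dilated lifetime: Δt = γτ₀ = 1.7495 × 1.64 ps = 2.8692 ps
d = vΔt = 0.82055c × 2.8692 ps = 2.4600×10^8 m/s × 2.8692×10^-12 s = 0.706 mm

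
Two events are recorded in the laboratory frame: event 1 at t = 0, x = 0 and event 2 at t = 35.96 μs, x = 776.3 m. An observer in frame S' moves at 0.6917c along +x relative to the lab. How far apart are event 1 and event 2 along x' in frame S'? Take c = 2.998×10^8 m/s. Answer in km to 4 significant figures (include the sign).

Δx' ≈ -9.251 km

γ = 1/√(1 − 0.6917²) = 1.38469
Δx' = γ(Δx − vΔt) = 1.38469 × (776.3 m − 0.6917×(2.998×10^8 m/s)×35.96×10^-6 s)
= 1.38469 × (-6680.78 m) = -9.251 km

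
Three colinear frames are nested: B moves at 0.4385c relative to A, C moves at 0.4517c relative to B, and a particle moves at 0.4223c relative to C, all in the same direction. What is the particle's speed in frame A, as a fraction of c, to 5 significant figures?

Compose boost 2: (0.4517 + 0.4385)/(1 + 0.4517×0.4385) = 0.89020/1.198070 = 0.7430281
Compose boost 3: (0.4223 + 0.7430281)/(1 + 0.4223×0.7430281) = 1.165328/1.313781 = 0.88700

u ≈ 0.88700c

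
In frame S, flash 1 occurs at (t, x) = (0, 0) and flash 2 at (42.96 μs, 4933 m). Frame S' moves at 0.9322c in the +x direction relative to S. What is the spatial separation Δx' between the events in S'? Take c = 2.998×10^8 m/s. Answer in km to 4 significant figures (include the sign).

Δx' ≈ -19.54 km

γ = 1/√(1 − 0.9322²) = 2.76286
Δx' = γ(Δx − vΔt) = 2.76286 × (4933 m − 0.9322×(2.998×10^8 m/s)×42.96×10^-6 s)
= 2.76286 × (-7073.18 m) = -19.54 km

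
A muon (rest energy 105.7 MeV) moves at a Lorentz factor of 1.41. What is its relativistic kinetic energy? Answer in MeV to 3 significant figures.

K ≈ 43.3 MeV

γ = 1.41 (given)
K = (γ − 1)m₀c² = (1.41 − 1) × 105.7 MeV = 0.41000 × 105.7 MeV = 43.3 MeV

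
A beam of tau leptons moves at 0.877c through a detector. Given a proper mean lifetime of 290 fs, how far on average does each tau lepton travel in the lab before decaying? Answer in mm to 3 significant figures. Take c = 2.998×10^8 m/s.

d ≈ 0.159 mm

γ = 1/√(1 − 0.877²) = 2.0812
Dilated lifetime: Δt = γτ₀ = 2.0812 × 290 fs = 603.55 fs
d = vΔt = 0.877c × 603.55 fs = 2.6292×10^8 m/s × 6.0355×10^-13 s = 0.159 mm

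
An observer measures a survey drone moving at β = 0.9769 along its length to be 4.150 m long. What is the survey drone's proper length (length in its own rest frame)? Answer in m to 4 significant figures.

γ = 1/√(1 − 0.9769²) = 4.67952
L₀ = γL = 4.67952 × 4.150 = 19.42 m

L₀ ≈ 19.42 m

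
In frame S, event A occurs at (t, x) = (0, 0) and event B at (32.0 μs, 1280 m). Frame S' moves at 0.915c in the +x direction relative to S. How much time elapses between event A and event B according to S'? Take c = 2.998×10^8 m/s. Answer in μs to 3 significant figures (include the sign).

γ = 1/√(1 − 0.915²) = 2.4786
Δt' = γ(Δt − vΔx/c²) = 2.4786 × (32.0 μs − 0.915×1280 m / (2.998×10^8 m/s))
= 2.4786 × (28.093 μs) = 69.6 μs

Δt' ≈ 69.6 μs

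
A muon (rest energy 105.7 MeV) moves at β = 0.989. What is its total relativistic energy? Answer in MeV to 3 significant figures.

γ = 1/√(1 − 0.989²) = 6.7606
E = γm₀c² = 6.7606 × 105.7 MeV = 715 MeV

E ≈ 715 MeV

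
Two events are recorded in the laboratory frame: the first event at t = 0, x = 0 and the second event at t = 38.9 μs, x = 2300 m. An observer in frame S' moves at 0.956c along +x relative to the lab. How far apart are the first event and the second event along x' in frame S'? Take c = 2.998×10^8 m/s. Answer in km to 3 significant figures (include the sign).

Δx' ≈ -30.2 km

γ = 1/√(1 − 0.956²) = 3.4087
Δx' = γ(Δx − vΔt) = 3.4087 × (2300 m − 0.956×(2.998×10^8 m/s)×38.9×10^-6 s)
= 3.4087 × (-8849.1 m) = -30.2 km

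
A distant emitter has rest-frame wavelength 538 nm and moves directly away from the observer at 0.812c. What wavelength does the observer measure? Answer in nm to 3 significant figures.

Relativistic Doppler: λ_obs = λ_src √((1+β)/(1−β))
= 538 × √(1.8120/0.18800) = 538 × 3.1046 = 1670 nm

λ_obs ≈ 1670 nm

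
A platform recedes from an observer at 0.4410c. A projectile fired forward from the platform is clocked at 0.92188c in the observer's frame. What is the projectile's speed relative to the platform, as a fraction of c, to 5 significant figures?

Inverse velocity addition: u' = (u − v)/(1 − uv/c²)
= (0.92188 − 0.4410)/(1 − 0.92188×0.4410) = 0.48088/0.5934509 = 0.81031

u' ≈ 0.81031c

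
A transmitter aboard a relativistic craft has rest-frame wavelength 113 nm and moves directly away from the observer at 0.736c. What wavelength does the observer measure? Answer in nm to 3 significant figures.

Relativistic Doppler: λ_obs = λ_src √((1+β)/(1−β))
= 113 × √(1.7360/0.26400) = 113 × 2.5643 = 290 nm

λ_obs ≈ 290 nm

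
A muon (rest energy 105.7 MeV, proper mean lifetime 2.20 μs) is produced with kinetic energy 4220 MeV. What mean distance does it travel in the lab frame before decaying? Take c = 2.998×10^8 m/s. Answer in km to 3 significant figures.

γ = 1 + K/(m₀c²) = 1 + 4220/105.7 = 40.924
β = √(1 − 1/γ²) = 0.99970
Dilated lifetime: γτ₀ = 40.924 × 2.20 μs = 90.033 μs
d = βc·γτ₀ = 0.99970 × (2.998×10^8 m/s) × 9.0033×10^-5 s = 27.0 km

d ≈ 27.0 km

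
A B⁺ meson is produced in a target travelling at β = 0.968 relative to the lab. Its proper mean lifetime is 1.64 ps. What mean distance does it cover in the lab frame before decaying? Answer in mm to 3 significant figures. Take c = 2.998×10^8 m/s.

d ≈ 1.90 mm

γ = 1/√(1 − 0.968²) = 3.9849
Dilated lifetime: Δt = γτ₀ = 3.9849 × 1.64 ps = 6.5352 ps
d = vΔt = 0.968c × 6.5352 ps = 2.9021×10^8 m/s × 6.5352×10^-12 s = 1.90 mm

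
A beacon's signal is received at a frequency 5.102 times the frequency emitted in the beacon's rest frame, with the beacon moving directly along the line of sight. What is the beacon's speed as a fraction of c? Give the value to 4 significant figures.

β ≈ 0.9260

f_obs/f_src = √((1+β)/(1−β)) = 5.102  ⇒  (1+β)/(1−β) = 26.0304
β = |1 − D²|/(1 + D²) = |1 − 26.0304|/(1 + 26.0304) = 0.9260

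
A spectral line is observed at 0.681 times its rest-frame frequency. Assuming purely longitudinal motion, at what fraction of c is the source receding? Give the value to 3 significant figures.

f_obs/f_src = √((1−β)/(1+β)) = 0.681  ⇒  (1−β)/(1+β) = 0.46376
β = |1 − D²|/(1 + D²) = |1 − 0.46376|/(1 + 0.46376) = 0.366

β ≈ 0.366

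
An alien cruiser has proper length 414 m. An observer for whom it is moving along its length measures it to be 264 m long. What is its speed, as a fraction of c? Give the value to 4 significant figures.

γ = L₀/L = 414/264 = 1.56818
β = √(1 − 1/γ²) = 0.7703

β ≈ 0.7703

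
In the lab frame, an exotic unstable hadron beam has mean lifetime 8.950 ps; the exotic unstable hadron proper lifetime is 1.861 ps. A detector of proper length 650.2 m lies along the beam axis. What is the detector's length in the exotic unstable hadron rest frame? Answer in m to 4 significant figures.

Time dilation ⇒ γ = Δt/τ₀ = 8.950/1.861 = 4.80924
Length contraction: L = L₀/γ = 650.2/4.80924 = 135.2 m

L ≈ 135.2 m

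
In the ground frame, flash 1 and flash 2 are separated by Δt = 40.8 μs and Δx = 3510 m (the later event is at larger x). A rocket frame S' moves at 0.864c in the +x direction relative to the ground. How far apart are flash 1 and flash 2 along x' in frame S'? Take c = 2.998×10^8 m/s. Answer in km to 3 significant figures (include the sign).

Δx' ≈ -14.0 km

γ = 1/√(1 − 0.864²) = 1.9861
Δx' = γ(Δx − vΔt) = 1.9861 × (3510 m − 0.864×(2.998×10^8 m/s)×40.8×10^-6 s)
= 1.9861 × (-7058.3 m) = -14.0 km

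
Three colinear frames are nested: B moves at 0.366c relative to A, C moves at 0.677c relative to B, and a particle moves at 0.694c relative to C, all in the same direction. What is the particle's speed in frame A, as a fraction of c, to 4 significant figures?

Compose boost 2: (0.677 + 0.366)/(1 + 0.677×0.366) = 1.043/1.24778 = 0.835883
Compose boost 3: (0.694 + 0.835883)/(1 + 0.694×0.835883) = 1.52988/1.58010 = 0.9682

u ≈ 0.9682c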